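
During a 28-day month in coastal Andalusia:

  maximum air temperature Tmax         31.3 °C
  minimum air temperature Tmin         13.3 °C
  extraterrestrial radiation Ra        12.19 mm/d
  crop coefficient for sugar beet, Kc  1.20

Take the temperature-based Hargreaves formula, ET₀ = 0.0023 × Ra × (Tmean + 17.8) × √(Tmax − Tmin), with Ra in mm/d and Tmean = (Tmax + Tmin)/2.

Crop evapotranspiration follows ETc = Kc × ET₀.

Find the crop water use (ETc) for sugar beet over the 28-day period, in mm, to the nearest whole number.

Tmean = (31.3 + 13.3)/2 = 22.30 °C
ET₀ = 0.0023 × 12.19 × (22.30 + 17.8) × √18.0 = 0.0023 × 12.19 × 40.10 × 4.2426 = 4.7699 mm/d
ETc = Kc × ET₀ = 1.20 × 4.7699 = 5.7239 mm/d
Over 28 days: 5.7239 × 28 = 160.269 mm

160 mm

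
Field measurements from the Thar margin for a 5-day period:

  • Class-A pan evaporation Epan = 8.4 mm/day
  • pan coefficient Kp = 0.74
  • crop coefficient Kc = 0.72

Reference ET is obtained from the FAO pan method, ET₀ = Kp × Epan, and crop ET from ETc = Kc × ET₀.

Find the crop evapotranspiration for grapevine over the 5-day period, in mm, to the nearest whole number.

ET₀ = 0.74 × 8.4 = 6.2160 mm/d
ETc = Kc × ET₀ = 0.72 × 6.2160 = 4.4755 mm/d
Over 5 days: 4.4755 × 5 = 22.378 mm

22 mm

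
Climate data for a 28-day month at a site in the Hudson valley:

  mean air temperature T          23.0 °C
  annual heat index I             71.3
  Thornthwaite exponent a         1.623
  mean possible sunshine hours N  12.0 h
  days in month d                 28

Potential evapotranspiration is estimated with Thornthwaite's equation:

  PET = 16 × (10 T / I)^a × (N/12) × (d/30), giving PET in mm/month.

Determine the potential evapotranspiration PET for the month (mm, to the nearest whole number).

100 mm

10T/I = 10 × 23.0 / 71.3 = 3.2258
(10T/I)^a = 3.2258^1.623 = 6.6914
Uncorrected PET = 16 × 6.6914 = 107.062 mm
Correction = (N/12)(d/30) = (12.0/12)(28/30) = 0.9333
PET = 107.062 × 0.9333 = 99.921 mm/month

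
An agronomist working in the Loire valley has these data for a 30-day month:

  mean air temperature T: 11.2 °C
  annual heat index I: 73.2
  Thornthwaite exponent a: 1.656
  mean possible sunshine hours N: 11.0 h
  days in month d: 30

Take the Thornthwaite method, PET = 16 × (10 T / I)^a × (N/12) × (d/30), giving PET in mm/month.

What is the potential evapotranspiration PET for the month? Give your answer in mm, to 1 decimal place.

10T/I = 10 × 11.2 / 73.2 = 1.5301
(10T/I)^a = 1.5301^1.656 = 2.0225
Uncorrected PET = 16 × 2.0225 = 32.360 mm
Correction = (N/12)(d/30) = (11.0/12)(30/30) = 0.9167
PET = 32.360 × 0.9167 = 29.664 mm/month

29.7 mm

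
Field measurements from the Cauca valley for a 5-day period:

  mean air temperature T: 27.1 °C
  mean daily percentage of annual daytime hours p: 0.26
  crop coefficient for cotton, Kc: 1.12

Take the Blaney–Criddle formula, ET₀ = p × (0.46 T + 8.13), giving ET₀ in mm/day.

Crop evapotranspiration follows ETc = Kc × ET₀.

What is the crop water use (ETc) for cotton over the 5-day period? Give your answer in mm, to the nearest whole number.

ET₀ = 0.26 × (0.46 × 27.1 + 8.13) = 0.26 × 20.596 = 5.3550 mm/d
ETc = Kc × ET₀ = 1.12 × 5.3550 = 5.9976 mm/d
Over 5 days: 5.9976 × 5 = 29.988 mm

30 mm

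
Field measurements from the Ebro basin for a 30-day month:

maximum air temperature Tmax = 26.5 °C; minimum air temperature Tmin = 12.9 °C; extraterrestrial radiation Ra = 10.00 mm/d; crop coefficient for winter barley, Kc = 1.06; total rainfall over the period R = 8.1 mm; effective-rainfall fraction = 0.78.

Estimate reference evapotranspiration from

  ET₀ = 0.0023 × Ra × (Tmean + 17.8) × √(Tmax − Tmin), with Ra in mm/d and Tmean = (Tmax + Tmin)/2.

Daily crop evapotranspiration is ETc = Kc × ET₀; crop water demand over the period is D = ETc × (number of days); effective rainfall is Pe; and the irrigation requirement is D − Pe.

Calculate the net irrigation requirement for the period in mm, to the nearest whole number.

95 mm

Tmean = (26.5 + 12.9)/2 = 19.70 °C
ET₀ = 0.0023 × 10.00 × (19.70 + 17.8) × √13.6 = 0.0023 × 10.00 × 37.50 × 3.6878 = 3.1807 mm/d
ETc = Kc × ET₀ = 1.06 × 3.1807 = 3.3715 mm/d
Crop demand D = ETc × 30 d = 3.3715 × 30 = 101.145 mm
Pe = 0.78 × 8.1 = 6.318 mm
D − Pe = 101.145 − 6.318 = 94.827 mm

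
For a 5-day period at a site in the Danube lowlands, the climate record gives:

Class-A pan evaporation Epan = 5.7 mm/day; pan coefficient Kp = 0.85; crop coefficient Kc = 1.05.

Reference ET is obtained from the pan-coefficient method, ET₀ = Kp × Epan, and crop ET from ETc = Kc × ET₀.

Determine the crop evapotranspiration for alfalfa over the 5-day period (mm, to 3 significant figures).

ET₀ = 0.85 × 5.7 = 4.8450 mm/d
ETc = Kc × ET₀ = 1.05 × 4.8450 = 5.0873 mm/d
Over 5 days: 5.0873 × 5 = 25.437 mm

25.4 mm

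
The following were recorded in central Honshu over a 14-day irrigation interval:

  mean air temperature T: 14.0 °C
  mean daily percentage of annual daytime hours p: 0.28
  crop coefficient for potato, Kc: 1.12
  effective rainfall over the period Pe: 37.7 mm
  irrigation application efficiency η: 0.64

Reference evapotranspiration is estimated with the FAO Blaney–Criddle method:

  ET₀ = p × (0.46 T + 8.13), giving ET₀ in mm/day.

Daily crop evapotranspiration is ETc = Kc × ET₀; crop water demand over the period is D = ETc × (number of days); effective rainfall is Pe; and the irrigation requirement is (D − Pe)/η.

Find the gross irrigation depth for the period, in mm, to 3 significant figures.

41.0 mm

ET₀ = 0.28 × (0.46 × 14.0 + 8.13) = 0.28 × 14.570 = 4.0796 mm/d
ETc = Kc × ET₀ = 1.12 × 4.0796 = 4.5692 mm/d
Crop demand D = ETc × 14 d = 4.5692 × 14 = 63.969 mm
D − Pe = 63.969 − 37.7 = 26.269 mm
Gross irrigation = 26.269 / 0.64 = 41.045 mm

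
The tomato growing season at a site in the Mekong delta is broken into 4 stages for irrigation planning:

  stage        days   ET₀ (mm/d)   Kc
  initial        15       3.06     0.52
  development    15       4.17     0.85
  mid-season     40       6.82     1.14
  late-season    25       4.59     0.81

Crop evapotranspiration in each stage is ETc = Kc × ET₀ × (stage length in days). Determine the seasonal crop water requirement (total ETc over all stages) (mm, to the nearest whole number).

initial: 0.52 × 3.06 × 15 = 23.87 mm
development: 0.85 × 4.17 × 15 = 53.17 mm
mid-season: 1.14 × 6.82 × 40 = 310.99 mm
late-season: 0.81 × 4.59 × 25 = 92.95 mm
Seasonal total = 480.98 mm

481 mm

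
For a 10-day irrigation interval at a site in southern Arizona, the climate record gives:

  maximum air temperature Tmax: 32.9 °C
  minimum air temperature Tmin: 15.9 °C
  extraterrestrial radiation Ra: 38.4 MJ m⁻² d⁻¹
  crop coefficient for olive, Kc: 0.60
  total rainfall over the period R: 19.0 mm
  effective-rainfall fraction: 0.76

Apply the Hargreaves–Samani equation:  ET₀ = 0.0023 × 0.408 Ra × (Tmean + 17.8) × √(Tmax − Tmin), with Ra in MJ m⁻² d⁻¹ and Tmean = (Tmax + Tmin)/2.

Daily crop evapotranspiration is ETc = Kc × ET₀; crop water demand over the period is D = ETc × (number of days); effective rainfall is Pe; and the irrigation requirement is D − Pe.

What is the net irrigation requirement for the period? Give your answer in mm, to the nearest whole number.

Tmean = (32.9 + 15.9)/2 = 24.40 °C
0.408 Ra = 0.408 × 38.4 = 15.6672 mm/d equivalent
ET₀ = 0.0023 × 15.6672 × (24.40 + 17.8) × √17.0 = 0.0023 × 15.6672 × 42.20 × 4.1231 = 6.2698 mm/d
ETc = Kc × ET₀ = 0.60 × 6.2698 = 3.7619 mm/d
Crop demand D = ETc × 10 d = 3.7619 × 10 = 37.619 mm
Pe = 0.76 × 19.0 = 14.440 mm
D − Pe = 37.619 − 14.440 = 23.179 mm

23 mm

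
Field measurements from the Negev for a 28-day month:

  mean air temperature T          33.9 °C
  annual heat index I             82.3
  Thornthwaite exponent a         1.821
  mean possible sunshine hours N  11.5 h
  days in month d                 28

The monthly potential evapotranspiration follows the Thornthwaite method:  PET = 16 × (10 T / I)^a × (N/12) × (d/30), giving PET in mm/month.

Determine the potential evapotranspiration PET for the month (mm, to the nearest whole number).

188 mm

10T/I = 10 × 33.9 / 82.3 = 4.1191
(10T/I)^a = 4.1191^1.821 = 13.1691
Uncorrected PET = 16 × 13.1691 = 210.706 mm
Correction = (N/12)(d/30) = (11.5/12)(28/30) = 0.8944
PET = 210.706 × 0.8944 = 188.455 mm/month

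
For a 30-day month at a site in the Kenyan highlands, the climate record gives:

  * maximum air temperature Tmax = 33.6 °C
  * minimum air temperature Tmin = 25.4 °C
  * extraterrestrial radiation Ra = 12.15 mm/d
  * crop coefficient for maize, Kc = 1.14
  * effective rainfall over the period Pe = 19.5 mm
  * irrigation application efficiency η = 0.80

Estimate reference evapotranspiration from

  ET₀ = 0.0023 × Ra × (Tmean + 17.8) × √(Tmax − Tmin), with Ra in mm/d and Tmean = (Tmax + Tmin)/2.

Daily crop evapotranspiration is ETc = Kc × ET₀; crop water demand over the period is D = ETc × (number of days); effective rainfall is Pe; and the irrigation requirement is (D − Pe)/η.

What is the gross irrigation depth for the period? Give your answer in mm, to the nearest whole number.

137 mm

Tmean = (33.6 + 25.4)/2 = 29.50 °C
ET₀ = 0.0023 × 12.15 × (29.50 + 17.8) × √8.2 = 0.0023 × 12.15 × 47.30 × 2.8636 = 3.7851 mm/d
ETc = Kc × ET₀ = 1.14 × 3.7851 = 4.3150 mm/d
Crop demand D = ETc × 30 d = 4.3150 × 30 = 129.450 mm
D − Pe = 129.450 − 19.5 = 109.950 mm
Gross irrigation = 109.950 / 0.80 = 137.438 mm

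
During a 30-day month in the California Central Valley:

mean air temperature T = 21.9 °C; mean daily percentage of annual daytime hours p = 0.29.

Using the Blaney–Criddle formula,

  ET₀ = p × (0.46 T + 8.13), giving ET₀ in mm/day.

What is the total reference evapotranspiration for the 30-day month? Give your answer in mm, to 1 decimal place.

ET₀ = 0.29 × (0.46 × 21.9 + 8.13) = 0.29 × 18.204 = 5.2792 mm/d
Monthly total = 5.2792 × 30 = 158.376 mm

158.4 mm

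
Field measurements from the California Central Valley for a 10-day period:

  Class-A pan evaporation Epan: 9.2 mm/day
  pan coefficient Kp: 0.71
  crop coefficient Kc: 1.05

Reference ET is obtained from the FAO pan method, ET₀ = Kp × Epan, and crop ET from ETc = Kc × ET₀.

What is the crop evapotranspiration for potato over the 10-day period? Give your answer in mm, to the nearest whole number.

ET₀ = 0.71 × 9.2 = 6.5320 mm/d
ETc = Kc × ET₀ = 1.05 × 6.5320 = 6.8586 mm/d
Over 10 days: 6.8586 × 10 = 68.586 mm

69 mm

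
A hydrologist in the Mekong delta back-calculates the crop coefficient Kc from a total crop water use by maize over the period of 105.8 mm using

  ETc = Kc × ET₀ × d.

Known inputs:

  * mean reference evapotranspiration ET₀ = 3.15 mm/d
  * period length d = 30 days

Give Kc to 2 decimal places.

1.12

ETc = Kc × ET₀ × d  ⇒  Kc = ETc / (ET₀ × d)
Kc = 105.8 / (3.15 × 30) = 105.8 / 94.50 = 1.1196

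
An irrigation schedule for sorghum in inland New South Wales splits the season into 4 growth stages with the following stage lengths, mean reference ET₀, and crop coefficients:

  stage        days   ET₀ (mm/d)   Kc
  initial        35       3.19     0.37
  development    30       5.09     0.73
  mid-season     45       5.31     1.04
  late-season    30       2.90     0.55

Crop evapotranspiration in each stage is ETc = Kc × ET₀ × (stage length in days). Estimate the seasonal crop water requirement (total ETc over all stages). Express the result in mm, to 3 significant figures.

449 mm

initial: 0.37 × 3.19 × 35 = 41.31 mm
development: 0.73 × 5.09 × 30 = 111.47 mm
mid-season: 1.04 × 5.31 × 45 = 248.51 mm
late-season: 0.55 × 2.90 × 30 = 47.85 mm
Seasonal total = 449.14 mm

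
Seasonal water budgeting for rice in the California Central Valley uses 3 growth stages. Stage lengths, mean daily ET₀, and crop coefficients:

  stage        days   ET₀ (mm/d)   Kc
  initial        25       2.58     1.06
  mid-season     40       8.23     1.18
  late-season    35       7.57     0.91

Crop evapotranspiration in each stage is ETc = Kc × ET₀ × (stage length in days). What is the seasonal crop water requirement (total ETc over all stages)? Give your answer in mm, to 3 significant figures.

698 mm

initial: 1.06 × 2.58 × 25 = 68.37 mm
mid-season: 1.18 × 8.23 × 40 = 388.46 mm
late-season: 0.91 × 7.57 × 35 = 241.10 mm
Seasonal total = 697.93 mm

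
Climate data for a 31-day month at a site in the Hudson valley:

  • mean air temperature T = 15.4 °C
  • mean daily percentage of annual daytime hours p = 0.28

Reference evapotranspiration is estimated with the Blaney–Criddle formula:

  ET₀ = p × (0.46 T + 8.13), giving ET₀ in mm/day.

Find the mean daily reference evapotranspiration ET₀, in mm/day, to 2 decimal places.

4.26 mm/day

ET₀ = 0.28 × (0.46 × 15.4 + 8.13) = 0.28 × 15.214 = 4.2599 mm/d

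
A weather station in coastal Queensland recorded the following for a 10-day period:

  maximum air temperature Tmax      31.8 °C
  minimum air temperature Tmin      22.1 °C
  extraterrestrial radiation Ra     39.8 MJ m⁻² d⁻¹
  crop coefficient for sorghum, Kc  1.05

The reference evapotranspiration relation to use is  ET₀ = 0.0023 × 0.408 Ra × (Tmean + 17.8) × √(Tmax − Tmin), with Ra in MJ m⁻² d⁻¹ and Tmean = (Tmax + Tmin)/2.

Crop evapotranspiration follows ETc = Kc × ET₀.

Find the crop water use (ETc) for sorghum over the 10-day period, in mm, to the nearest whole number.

55 mm

Tmean = (31.8 + 22.1)/2 = 26.95 °C
0.408 Ra = 0.408 × 39.8 = 16.2384 mm/d equivalent
ET₀ = 0.0023 × 16.2384 × (26.95 + 17.8) × √9.7 = 0.0023 × 16.2384 × 44.75 × 3.1145 = 5.2054 mm/d
ETc = Kc × ET₀ = 1.05 × 5.2054 = 5.4657 mm/d
Over 10 days: 5.4657 × 10 = 54.657 mm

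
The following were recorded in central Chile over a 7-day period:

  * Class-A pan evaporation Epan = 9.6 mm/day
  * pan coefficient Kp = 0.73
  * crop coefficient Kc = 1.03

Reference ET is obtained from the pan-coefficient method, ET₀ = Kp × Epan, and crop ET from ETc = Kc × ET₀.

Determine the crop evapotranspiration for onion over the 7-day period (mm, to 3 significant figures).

50.5 mm

ET₀ = 0.73 × 9.6 = 7.0080 mm/d
ETc = Kc × ET₀ = 1.03 × 7.0080 = 7.2182 mm/d
Over 7 days: 7.2182 × 7 = 50.527 mm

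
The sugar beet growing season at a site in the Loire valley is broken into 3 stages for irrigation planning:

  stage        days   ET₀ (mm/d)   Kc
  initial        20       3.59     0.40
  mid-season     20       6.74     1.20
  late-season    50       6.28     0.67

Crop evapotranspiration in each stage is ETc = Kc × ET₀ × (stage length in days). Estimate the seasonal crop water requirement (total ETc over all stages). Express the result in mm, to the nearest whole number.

401 mm

initial: 0.40 × 3.59 × 20 = 28.72 mm
mid-season: 1.20 × 6.74 × 20 = 161.76 mm
late-season: 0.67 × 6.28 × 50 = 210.38 mm
Seasonal total = 400.86 mm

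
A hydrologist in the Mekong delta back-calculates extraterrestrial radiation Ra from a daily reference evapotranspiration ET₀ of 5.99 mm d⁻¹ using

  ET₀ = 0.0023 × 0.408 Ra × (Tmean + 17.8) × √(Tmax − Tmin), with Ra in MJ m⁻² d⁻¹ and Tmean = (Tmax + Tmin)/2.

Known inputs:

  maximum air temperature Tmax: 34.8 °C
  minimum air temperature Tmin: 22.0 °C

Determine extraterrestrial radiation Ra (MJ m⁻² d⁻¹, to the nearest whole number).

Tmean = (34.8+22.0)/2 = 28.40 °C; ΔT = 12.8
Ra = ET₀ / [0.0023 × 0.408 × (Tmean+17.8) × √ΔT]
   = 5.99 / (0.0023 × 0.408 × 46.20 × 3.5777) = 38.618 MJ m⁻² d⁻¹

39 MJ m⁻² d⁻¹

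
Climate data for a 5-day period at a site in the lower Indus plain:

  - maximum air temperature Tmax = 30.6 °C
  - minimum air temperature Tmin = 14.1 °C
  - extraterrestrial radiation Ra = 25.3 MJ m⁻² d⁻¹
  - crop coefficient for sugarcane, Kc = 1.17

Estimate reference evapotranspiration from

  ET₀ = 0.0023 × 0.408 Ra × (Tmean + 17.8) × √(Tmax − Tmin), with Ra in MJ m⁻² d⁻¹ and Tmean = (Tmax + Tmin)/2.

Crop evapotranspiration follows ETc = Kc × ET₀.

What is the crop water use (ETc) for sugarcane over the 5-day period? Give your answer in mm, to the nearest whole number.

23 mm

Tmean = (30.6 + 14.1)/2 = 22.35 °C
0.408 Ra = 0.408 × 25.3 = 10.3224 mm/d equivalent
ET₀ = 0.0023 × 10.3224 × (22.35 + 17.8) × √16.5 = 0.0023 × 10.3224 × 40.15 × 4.0620 = 3.8720 mm/d
ETc = Kc × ET₀ = 1.17 × 3.8720 = 4.5302 mm/d
Over 5 days: 4.5302 × 5 = 22.651 mm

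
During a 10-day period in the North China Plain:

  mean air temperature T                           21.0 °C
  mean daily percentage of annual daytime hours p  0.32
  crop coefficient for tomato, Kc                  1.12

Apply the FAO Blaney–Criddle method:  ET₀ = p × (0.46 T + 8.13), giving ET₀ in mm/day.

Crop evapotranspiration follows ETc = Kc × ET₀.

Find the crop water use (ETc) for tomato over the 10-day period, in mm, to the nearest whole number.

64 mm

ET₀ = 0.32 × (0.46 × 21.0 + 8.13) = 0.32 × 17.790 = 5.6928 mm/d
ETc = Kc × ET₀ = 1.12 × 5.6928 = 6.3759 mm/d
Over 10 days: 6.3759 × 10 = 63.759 mm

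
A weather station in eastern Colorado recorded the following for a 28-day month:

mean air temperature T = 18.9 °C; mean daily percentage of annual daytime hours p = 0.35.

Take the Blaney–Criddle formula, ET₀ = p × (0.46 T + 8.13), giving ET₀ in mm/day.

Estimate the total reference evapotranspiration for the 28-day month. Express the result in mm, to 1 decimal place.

164.9 mm

ET₀ = 0.35 × (0.46 × 18.9 + 8.13) = 0.35 × 16.824 = 5.8884 mm/d
Monthly total = 5.8884 × 28 = 164.875 mm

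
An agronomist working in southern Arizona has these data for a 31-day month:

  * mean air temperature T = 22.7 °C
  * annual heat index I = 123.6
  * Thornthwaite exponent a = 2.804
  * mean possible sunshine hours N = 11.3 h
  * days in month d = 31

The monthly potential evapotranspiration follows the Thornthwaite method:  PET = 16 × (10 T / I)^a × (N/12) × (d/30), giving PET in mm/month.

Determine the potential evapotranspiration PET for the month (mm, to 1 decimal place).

10T/I = 10 × 22.7 / 123.6 = 1.8366
(10T/I)^a = 1.8366^2.804 = 5.4992
Uncorrected PET = 16 × 5.4992 = 87.987 mm
Correction = (N/12)(d/30) = (11.3/12)(31/30) = 0.9731
PET = 87.987 × 0.9731 = 85.620 mm/month

85.6 mm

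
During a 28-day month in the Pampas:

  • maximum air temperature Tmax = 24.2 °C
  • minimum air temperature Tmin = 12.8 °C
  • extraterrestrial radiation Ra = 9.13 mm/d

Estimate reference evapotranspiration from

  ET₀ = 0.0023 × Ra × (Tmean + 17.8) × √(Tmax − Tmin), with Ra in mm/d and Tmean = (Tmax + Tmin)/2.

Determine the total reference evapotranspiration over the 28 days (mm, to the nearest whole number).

Tmean = (24.2 + 12.8)/2 = 18.50 °C
ET₀ = 0.0023 × 9.13 × (18.50 + 17.8) × √11.4 = 0.0023 × 9.13 × 36.30 × 3.3764 = 2.5737 mm/d
Over 28 days: 2.5737 × 28 = 72.064 mm

72 mm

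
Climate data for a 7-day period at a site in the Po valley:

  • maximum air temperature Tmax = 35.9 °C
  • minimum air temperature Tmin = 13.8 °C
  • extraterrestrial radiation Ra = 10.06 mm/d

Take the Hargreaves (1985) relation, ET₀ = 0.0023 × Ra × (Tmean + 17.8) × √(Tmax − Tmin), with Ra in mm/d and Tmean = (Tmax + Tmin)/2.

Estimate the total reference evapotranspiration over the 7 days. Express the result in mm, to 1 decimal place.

32.5 mm

Tmean = (35.9 + 13.8)/2 = 24.85 °C
ET₀ = 0.0023 × 10.06 × (24.85 + 17.8) × √22.1 = 0.0023 × 10.06 × 42.65 × 4.7011 = 4.6392 mm/d
Over 7 days: 4.6392 × 7 = 32.474 mm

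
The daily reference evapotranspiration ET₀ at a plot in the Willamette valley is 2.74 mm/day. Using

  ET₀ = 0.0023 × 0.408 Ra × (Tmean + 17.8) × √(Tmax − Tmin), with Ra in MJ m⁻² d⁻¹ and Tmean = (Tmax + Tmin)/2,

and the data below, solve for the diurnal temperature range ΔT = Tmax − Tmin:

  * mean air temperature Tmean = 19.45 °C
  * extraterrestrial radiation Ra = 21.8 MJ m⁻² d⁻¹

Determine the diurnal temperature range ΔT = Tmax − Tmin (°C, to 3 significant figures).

√ΔT = ET₀ / [0.0023 × 0.408 × Ra × (Tmean+17.8)] = 2.74 / (0.0023 × 8.8944 × 37.25) = 3.5957
ΔT = 3.5957² = 12.929 °C

12.9 °C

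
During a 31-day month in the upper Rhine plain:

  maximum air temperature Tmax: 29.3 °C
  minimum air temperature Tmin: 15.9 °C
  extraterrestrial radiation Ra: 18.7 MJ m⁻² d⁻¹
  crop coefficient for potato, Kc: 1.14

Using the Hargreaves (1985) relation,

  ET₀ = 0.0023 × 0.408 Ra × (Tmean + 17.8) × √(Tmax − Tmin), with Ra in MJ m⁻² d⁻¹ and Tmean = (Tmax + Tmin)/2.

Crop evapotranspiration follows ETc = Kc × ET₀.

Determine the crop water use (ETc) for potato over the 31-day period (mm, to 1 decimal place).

Tmean = (29.3 + 15.9)/2 = 22.60 °C
0.408 Ra = 0.408 × 18.7 = 7.6296 mm/d equivalent
ET₀ = 0.0023 × 7.6296 × (22.60 + 17.8) × √13.4 = 0.0023 × 7.6296 × 40.40 × 3.6606 = 2.5952 mm/d
ETc = Kc × ET₀ = 1.14 × 2.5952 = 2.9585 mm/d
Over 31 days: 2.9585 × 31 = 91.714 mm

91.7 mm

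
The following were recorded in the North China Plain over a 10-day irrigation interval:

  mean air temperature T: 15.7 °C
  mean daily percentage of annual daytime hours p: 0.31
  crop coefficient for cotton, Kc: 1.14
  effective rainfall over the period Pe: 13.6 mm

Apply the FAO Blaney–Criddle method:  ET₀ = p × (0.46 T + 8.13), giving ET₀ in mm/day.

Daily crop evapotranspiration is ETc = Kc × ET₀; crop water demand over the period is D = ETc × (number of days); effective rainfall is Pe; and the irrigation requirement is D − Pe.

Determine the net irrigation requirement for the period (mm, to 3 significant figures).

ET₀ = 0.31 × (0.46 × 15.7 + 8.13) = 0.31 × 15.352 = 4.7591 mm/d
ETc = Kc × ET₀ = 1.14 × 4.7591 = 5.4254 mm/d
Crop demand D = ETc × 10 d = 5.4254 × 10 = 54.254 mm
D − Pe = 54.254 − 13.6 = 40.654 mm

40.7 mm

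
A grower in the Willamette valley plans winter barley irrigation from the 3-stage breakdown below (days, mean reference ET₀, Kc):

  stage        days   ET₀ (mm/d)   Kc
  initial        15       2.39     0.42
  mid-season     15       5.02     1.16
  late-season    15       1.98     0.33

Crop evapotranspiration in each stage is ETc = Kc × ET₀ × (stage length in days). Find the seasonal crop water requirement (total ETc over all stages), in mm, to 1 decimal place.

112.2 mm

initial: 0.42 × 2.39 × 15 = 15.06 mm
mid-season: 1.16 × 5.02 × 15 = 87.35 mm
late-season: 0.33 × 1.98 × 15 = 9.80 mm
Seasonal total = 112.21 mm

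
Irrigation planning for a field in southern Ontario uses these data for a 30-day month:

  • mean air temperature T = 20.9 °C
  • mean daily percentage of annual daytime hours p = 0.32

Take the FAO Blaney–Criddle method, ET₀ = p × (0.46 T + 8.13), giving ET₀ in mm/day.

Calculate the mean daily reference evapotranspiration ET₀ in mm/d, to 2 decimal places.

ET₀ = 0.32 × (0.46 × 20.9 + 8.13) = 0.32 × 17.744 = 5.6781 mm/d

5.68 mm/d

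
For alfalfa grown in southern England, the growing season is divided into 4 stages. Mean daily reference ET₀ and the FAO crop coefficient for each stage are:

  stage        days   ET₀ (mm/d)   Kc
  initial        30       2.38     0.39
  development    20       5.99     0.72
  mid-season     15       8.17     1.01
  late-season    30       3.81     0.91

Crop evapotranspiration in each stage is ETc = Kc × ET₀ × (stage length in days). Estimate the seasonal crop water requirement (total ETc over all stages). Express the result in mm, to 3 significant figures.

initial: 0.39 × 2.38 × 30 = 27.85 mm
development: 0.72 × 5.99 × 20 = 86.26 mm
mid-season: 1.01 × 8.17 × 15 = 123.78 mm
late-season: 0.91 × 3.81 × 30 = 104.01 mm
Seasonal total = 341.90 mm

342 mm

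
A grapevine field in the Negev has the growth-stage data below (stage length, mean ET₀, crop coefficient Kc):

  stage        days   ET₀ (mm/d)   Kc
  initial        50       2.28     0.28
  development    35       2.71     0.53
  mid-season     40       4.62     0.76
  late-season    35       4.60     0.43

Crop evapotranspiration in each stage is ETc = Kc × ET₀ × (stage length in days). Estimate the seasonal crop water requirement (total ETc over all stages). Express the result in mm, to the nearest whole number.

292 mm

initial: 0.28 × 2.28 × 50 = 31.92 mm
development: 0.53 × 2.71 × 35 = 50.27 mm
mid-season: 0.76 × 4.62 × 40 = 140.45 mm
late-season: 0.43 × 4.60 × 35 = 69.23 mm
Seasonal total = 291.87 mm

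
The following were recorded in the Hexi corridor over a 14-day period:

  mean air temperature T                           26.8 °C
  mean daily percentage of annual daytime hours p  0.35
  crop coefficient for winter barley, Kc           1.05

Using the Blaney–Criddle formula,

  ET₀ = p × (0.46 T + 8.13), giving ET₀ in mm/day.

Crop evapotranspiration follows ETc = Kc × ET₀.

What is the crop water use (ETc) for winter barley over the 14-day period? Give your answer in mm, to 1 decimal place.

ET₀ = 0.35 × (0.46 × 26.8 + 8.13) = 0.35 × 20.458 = 7.1603 mm/d
ETc = Kc × ET₀ = 1.05 × 7.1603 = 7.5183 mm/d
Over 14 days: 7.5183 × 14 = 105.256 mm

105.3 mm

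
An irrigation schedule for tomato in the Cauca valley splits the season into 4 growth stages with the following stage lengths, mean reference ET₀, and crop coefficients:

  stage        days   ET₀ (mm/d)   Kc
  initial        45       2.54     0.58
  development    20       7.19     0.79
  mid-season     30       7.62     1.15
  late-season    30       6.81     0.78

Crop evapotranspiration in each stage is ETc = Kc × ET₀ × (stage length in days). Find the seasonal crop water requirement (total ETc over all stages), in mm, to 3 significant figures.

602 mm

initial: 0.58 × 2.54 × 45 = 66.29 mm
development: 0.79 × 7.19 × 20 = 113.60 mm
mid-season: 1.15 × 7.62 × 30 = 262.89 mm
late-season: 0.78 × 6.81 × 30 = 159.35 mm
Seasonal total = 602.13 mm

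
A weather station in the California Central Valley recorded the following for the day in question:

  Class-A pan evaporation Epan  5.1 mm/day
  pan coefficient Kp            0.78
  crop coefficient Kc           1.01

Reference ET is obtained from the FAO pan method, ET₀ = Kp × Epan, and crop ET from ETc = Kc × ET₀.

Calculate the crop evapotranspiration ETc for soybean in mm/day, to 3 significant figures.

4.02 mm/day

ET₀ = 0.78 × 5.1 = 3.9780 mm/d
ETc = Kc × ET₀ = 1.01 × 3.9780 = 4.0178 mm/d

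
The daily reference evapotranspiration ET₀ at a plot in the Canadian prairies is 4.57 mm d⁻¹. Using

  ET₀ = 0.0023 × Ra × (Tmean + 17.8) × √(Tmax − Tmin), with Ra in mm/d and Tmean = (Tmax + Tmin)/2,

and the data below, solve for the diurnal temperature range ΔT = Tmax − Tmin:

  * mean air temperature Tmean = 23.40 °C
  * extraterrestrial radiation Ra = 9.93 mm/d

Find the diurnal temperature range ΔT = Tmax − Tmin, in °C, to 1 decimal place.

√ΔT = ET₀ / [0.0023 × Ra × (Tmean+17.8)] = 4.57 / (0.0023 × 9.93 × 41.20) = 4.8567
ΔT = 4.8567² = 23.588 °C

23.6 °C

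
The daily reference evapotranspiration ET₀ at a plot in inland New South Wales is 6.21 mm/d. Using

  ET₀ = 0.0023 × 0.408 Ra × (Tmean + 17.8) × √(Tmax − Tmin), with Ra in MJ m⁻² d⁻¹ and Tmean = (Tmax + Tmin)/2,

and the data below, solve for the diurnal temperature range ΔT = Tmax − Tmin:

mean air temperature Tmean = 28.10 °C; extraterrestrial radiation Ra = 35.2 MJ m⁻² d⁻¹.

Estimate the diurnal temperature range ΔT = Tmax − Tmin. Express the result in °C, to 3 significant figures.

16.8 °C

√ΔT = ET₀ / [0.0023 × 0.408 × Ra × (Tmean+17.8)] = 6.21 / (0.0023 × 14.3616 × 45.90) = 4.0959
ΔT = 4.0959² = 16.776 °C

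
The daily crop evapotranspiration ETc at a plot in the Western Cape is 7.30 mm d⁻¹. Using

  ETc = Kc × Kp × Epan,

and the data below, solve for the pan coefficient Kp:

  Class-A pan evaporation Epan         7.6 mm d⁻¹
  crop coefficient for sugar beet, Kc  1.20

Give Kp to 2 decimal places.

ETc = Kc × Kp × Epan  ⇒  Kp = ETc / (Kc × Epan)
Kp = 7.30 / (1.20 × 7.6) = 7.30 / 9.120 = 0.8004

0.80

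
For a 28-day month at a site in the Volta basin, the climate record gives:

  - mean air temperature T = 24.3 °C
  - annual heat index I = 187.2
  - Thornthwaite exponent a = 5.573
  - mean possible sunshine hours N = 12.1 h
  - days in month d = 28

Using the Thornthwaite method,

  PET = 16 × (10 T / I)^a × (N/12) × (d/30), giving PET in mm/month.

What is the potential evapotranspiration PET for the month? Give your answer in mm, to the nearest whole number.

10T/I = 10 × 24.3 / 187.2 = 1.2981
(10T/I)^a = 1.2981^5.573 = 4.2802
Uncorrected PET = 16 × 4.2802 = 68.483 mm
Correction = (N/12)(d/30) = (12.1/12)(28/30) = 0.9411
PET = 68.483 × 0.9411 = 64.449 mm/month

64 mm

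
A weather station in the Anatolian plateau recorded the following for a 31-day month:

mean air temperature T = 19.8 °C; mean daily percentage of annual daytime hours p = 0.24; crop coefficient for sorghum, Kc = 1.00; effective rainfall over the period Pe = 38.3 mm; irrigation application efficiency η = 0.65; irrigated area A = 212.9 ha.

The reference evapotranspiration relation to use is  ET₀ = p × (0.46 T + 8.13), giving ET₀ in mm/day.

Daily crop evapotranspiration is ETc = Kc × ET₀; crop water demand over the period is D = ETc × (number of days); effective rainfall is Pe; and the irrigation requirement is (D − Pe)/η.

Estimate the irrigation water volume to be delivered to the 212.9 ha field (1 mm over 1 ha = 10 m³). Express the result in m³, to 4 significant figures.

ET₀ = 0.24 × (0.46 × 19.8 + 8.13) = 0.24 × 17.238 = 4.1371 mm/d
ETc = Kc × ET₀ = 1.00 × 4.1371 = 4.1371 mm/d
Crop demand D = ETc × 31 d = 4.1371 × 31 = 128.250 mm
D − Pe = 128.250 − 38.3 = 89.950 mm
Gross irrigation = 89.950 / 0.65 = 138.385 mm
Volume = 138.385 mm × 212.9 ha × 10 = 294621.7 m³

294600 m³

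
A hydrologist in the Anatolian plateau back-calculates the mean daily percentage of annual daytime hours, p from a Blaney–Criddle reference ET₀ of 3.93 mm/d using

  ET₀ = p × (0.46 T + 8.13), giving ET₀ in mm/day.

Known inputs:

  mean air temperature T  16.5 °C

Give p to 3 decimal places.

p = ET₀ / (0.46 T + 8.13) = 3.93 / (0.46 × 16.5 + 8.13) = 3.93 / 15.720 = 0.2500

0.250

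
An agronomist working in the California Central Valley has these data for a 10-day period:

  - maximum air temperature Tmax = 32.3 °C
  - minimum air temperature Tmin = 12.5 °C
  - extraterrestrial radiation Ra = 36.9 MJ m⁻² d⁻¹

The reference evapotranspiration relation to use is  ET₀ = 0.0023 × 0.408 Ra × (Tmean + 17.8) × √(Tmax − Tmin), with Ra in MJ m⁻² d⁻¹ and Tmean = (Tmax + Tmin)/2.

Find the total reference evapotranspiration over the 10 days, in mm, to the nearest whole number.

Tmean = (32.3 + 12.5)/2 = 22.40 °C
0.408 Ra = 0.408 × 36.9 = 15.0552 mm/d equivalent
ET₀ = 0.0023 × 15.0552 × (22.40 + 17.8) × √19.8 = 0.0023 × 15.0552 × 40.20 × 4.4497 = 6.1940 mm/d
Over 10 days: 6.1940 × 10 = 61.940 mm

62 mm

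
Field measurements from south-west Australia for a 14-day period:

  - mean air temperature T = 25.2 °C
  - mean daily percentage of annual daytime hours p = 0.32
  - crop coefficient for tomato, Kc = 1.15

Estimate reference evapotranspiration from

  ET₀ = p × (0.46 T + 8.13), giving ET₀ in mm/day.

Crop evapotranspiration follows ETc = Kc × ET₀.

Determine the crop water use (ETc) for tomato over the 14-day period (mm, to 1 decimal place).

ET₀ = 0.32 × (0.46 × 25.2 + 8.13) = 0.32 × 19.722 = 6.3110 mm/d
ETc = Kc × ET₀ = 1.15 × 6.3110 = 7.2577 mm/d
Over 14 days: 7.2577 × 14 = 101.608 mm

101.6 mm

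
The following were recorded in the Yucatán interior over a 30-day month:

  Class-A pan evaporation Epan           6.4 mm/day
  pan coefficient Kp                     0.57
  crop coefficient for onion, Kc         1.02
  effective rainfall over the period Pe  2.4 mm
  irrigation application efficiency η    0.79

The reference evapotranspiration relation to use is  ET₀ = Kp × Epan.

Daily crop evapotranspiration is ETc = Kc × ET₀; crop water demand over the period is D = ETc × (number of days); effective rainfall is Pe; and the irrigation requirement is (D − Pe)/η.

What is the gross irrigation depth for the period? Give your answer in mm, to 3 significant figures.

ET₀ = 0.57 × 6.4 = 3.6480 mm/d
ETc = Kc × ET₀ = 1.02 × 3.6480 = 3.7210 mm/d
Crop demand D = ETc × 30 d = 3.7210 × 30 = 111.630 mm
D − Pe = 111.630 − 2.4 = 109.230 mm
Gross irrigation = 109.230 / 0.79 = 138.266 mm

138 mm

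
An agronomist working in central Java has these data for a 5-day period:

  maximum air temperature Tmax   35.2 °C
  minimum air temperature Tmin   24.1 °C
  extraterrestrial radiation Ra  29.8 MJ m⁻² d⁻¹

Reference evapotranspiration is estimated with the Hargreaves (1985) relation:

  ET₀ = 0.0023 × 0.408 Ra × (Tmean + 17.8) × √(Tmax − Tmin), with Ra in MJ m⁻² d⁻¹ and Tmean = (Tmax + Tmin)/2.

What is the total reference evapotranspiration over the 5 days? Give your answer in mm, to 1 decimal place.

Tmean = (35.2 + 24.1)/2 = 29.65 °C
0.408 Ra = 0.408 × 29.8 = 12.1584 mm/d equivalent
ET₀ = 0.0023 × 12.1584 × (29.65 + 17.8) × √11.1 = 0.0023 × 12.1584 × 47.45 × 3.3317 = 4.4209 mm/d
Over 5 days: 4.4209 × 5 = 22.105 mm

22.1 mm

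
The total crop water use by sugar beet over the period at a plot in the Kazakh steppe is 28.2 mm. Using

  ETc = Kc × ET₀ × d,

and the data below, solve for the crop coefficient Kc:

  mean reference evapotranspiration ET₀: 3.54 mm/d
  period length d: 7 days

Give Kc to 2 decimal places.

ETc = Kc × ET₀ × d  ⇒  Kc = ETc / (ET₀ × d)
Kc = 28.2 / (3.54 × 7) = 28.2 / 24.78 = 1.1380

1.14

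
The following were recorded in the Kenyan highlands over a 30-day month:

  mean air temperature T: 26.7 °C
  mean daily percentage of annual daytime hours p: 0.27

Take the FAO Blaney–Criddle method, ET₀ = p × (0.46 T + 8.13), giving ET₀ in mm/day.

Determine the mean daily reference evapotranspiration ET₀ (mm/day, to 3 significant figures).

5.51 mm/day

ET₀ = 0.27 × (0.46 × 26.7 + 8.13) = 0.27 × 20.412 = 5.5112 mm/d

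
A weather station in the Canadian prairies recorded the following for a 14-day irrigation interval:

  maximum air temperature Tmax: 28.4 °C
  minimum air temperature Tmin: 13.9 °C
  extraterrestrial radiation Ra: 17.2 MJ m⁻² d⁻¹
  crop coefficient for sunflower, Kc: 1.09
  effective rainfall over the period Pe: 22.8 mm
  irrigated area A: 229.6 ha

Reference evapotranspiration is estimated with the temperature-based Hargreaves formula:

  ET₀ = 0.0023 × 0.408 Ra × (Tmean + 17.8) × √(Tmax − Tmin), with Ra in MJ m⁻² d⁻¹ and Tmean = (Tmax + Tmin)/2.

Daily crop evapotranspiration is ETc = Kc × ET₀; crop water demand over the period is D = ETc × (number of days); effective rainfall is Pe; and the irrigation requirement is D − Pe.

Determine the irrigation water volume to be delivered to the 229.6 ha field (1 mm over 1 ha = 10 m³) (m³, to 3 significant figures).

Tmean = (28.4 + 13.9)/2 = 21.15 °C
0.408 Ra = 0.408 × 17.2 = 7.0176 mm/d equivalent
ET₀ = 0.0023 × 7.0176 × (21.15 + 17.8) × √14.5 = 0.0023 × 7.0176 × 38.95 × 3.8079 = 2.3939 mm/d
ETc = Kc × ET₀ = 1.09 × 2.3939 = 2.6094 mm/d
Crop demand D = ETc × 14 d = 2.6094 × 14 = 36.532 mm
D − Pe = 36.532 − 22.8 = 13.732 mm
Volume = 13.732 mm × 229.6 ha × 10 = 31528.7 m³

31500 m³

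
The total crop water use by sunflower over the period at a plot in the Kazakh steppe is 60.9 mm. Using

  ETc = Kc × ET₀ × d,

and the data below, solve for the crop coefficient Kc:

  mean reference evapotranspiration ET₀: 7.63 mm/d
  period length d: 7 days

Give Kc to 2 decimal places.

ETc = Kc × ET₀ × d  ⇒  Kc = ETc / (ET₀ × d)
Kc = 60.9 / (7.63 × 7) = 60.9 / 53.41 = 1.1402

1.14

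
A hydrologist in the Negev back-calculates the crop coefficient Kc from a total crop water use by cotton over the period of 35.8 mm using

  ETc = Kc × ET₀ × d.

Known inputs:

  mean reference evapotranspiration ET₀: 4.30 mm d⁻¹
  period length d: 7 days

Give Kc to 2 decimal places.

ETc = Kc × ET₀ × d  ⇒  Kc = ETc / (ET₀ × d)
Kc = 35.8 / (4.30 × 7) = 35.8 / 30.10 = 1.1894

1.19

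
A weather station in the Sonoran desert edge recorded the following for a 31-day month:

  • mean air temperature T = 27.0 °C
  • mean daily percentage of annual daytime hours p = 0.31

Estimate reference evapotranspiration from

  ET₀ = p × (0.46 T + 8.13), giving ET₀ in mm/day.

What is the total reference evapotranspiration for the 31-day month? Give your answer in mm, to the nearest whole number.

197 mm

ET₀ = 0.31 × (0.46 × 27.0 + 8.13) = 0.31 × 20.550 = 6.3705 mm/d
Monthly total = 6.3705 × 31 = 197.486 mm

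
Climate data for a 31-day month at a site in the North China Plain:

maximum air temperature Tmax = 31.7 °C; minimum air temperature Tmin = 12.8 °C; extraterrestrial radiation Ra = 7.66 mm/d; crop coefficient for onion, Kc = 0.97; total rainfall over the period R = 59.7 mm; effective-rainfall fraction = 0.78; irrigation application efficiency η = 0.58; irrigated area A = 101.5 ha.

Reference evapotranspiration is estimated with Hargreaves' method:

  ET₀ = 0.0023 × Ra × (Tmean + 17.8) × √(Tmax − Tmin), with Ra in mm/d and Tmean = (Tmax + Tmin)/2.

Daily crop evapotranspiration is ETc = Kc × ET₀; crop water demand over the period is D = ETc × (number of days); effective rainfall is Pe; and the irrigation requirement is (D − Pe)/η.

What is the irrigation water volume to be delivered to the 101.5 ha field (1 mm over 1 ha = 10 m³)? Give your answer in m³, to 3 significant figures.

Tmean = (31.7 + 12.8)/2 = 22.25 °C
ET₀ = 0.0023 × 7.66 × (22.25 + 17.8) × √18.9 = 0.0023 × 7.66 × 40.05 × 4.3474 = 3.0675 mm/d
ETc = Kc × ET₀ = 0.97 × 3.0675 = 2.9755 mm/d
Crop demand D = ETc × 31 d = 2.9755 × 31 = 92.241 mm
Pe = 0.78 × 59.7 = 46.566 mm
D − Pe = 92.241 − 46.566 = 45.675 mm
Gross irrigation = 45.675 / 0.58 = 78.750 mm
Volume = 78.750 mm × 101.5 ha × 10 = 79931.3 m³

79900 m³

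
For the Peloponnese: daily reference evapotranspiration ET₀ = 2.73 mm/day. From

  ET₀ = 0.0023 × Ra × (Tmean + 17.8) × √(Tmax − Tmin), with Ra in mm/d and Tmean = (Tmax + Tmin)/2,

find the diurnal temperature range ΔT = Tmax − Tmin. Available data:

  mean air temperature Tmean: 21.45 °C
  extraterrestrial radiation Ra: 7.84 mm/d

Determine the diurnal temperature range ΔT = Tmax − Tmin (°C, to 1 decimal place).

14.9 °C

√ΔT = ET₀ / [0.0023 × Ra × (Tmean+17.8)] = 2.73 / (0.0023 × 7.84 × 39.25) = 3.8573
ΔT = 3.8573² = 14.879 °C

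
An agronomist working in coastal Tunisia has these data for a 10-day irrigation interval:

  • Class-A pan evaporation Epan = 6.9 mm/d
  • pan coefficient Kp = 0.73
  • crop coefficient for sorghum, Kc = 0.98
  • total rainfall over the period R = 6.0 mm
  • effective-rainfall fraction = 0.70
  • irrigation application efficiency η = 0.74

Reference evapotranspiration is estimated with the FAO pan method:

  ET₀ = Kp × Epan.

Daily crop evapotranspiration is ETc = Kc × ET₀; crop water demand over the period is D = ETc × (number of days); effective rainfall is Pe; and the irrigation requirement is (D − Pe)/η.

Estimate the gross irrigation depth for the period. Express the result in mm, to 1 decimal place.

ET₀ = 0.73 × 6.9 = 5.0370 mm/d
ETc = Kc × ET₀ = 0.98 × 5.0370 = 4.9363 mm/d
Crop demand D = ETc × 10 d = 4.9363 × 10 = 49.363 mm
Pe = 0.70 × 6.0 = 4.200 mm
D − Pe = 49.363 − 4.200 = 45.163 mm
Gross irrigation = 45.163 / 0.74 = 61.031 mm

61.0 mm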